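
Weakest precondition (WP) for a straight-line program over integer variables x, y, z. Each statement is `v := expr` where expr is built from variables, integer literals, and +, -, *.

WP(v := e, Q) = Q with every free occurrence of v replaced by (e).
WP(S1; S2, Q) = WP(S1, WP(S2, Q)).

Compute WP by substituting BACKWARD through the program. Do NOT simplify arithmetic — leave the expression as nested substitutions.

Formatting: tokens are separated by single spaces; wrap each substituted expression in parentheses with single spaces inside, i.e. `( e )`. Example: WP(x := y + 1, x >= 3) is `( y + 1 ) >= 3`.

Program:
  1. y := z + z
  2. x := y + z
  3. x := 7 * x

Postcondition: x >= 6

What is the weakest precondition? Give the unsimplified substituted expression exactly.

Answer: ( 7 * ( ( z + z ) + z ) ) >= 6

Derivation:
post: x >= 6
stmt 3: x := 7 * x  -- replace 1 occurrence(s) of x with (7 * x)
  => ( 7 * x ) >= 6
stmt 2: x := y + z  -- replace 1 occurrence(s) of x with (y + z)
  => ( 7 * ( y + z ) ) >= 6
stmt 1: y := z + z  -- replace 1 occurrence(s) of y with (z + z)
  => ( 7 * ( ( z + z ) + z ) ) >= 6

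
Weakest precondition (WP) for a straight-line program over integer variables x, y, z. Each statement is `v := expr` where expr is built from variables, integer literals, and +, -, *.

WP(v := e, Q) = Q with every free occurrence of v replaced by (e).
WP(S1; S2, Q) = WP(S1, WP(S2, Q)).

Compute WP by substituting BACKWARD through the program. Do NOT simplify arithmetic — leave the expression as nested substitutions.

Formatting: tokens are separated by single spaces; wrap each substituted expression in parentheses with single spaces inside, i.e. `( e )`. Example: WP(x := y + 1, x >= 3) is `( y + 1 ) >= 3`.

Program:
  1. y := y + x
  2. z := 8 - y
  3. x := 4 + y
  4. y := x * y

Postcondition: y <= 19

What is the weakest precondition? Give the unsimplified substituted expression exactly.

Answer: ( ( 4 + ( y + x ) ) * ( y + x ) ) <= 19

Derivation:
post: y <= 19
stmt 4: y := x * y  -- replace 1 occurrence(s) of y with (x * y)
  => ( x * y ) <= 19
stmt 3: x := 4 + y  -- replace 1 occurrence(s) of x with (4 + y)
  => ( ( 4 + y ) * y ) <= 19
stmt 2: z := 8 - y  -- replace 0 occurrence(s) of z with (8 - y)
  => ( ( 4 + y ) * y ) <= 19
stmt 1: y := y + x  -- replace 2 occurrence(s) of y with (y + x)
  => ( ( 4 + ( y + x ) ) * ( y + x ) ) <= 19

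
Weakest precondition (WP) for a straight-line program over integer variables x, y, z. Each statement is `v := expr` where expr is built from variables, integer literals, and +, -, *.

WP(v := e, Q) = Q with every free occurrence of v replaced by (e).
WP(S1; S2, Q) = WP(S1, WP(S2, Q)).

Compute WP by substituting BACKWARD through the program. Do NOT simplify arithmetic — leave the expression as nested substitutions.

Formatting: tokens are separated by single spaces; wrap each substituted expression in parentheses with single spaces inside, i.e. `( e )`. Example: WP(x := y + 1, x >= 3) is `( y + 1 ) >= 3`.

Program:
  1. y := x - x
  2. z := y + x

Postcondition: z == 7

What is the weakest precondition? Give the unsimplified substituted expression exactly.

post: z == 7
stmt 2: z := y + x  -- replace 1 occurrence(s) of z with (y + x)
  => ( y + x ) == 7
stmt 1: y := x - x  -- replace 1 occurrence(s) of y with (x - x)
  => ( ( x - x ) + x ) == 7

Answer: ( ( x - x ) + x ) == 7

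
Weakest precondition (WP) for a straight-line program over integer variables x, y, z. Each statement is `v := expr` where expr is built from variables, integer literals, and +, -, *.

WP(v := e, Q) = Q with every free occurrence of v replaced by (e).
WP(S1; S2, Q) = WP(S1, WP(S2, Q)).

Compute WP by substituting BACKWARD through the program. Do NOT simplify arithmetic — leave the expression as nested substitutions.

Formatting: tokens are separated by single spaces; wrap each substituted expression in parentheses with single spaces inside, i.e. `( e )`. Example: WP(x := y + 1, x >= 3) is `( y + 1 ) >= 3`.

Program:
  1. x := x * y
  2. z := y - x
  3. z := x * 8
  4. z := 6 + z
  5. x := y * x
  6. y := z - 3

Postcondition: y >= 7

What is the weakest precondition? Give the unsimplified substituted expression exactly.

Answer: ( ( 6 + ( ( x * y ) * 8 ) ) - 3 ) >= 7

Derivation:
post: y >= 7
stmt 6: y := z - 3  -- replace 1 occurrence(s) of y with (z - 3)
  => ( z - 3 ) >= 7
stmt 5: x := y * x  -- replace 0 occurrence(s) of x with (y * x)
  => ( z - 3 ) >= 7
stmt 4: z := 6 + z  -- replace 1 occurrence(s) of z with (6 + z)
  => ( ( 6 + z ) - 3 ) >= 7
stmt 3: z := x * 8  -- replace 1 occurrence(s) of z with (x * 8)
  => ( ( 6 + ( x * 8 ) ) - 3 ) >= 7
stmt 2: z := y - x  -- replace 0 occurrence(s) of z with (y - x)
  => ( ( 6 + ( x * 8 ) ) - 3 ) >= 7
stmt 1: x := x * y  -- replace 1 occurrence(s) of x with (x * y)
  => ( ( 6 + ( ( x * y ) * 8 ) ) - 3 ) >= 7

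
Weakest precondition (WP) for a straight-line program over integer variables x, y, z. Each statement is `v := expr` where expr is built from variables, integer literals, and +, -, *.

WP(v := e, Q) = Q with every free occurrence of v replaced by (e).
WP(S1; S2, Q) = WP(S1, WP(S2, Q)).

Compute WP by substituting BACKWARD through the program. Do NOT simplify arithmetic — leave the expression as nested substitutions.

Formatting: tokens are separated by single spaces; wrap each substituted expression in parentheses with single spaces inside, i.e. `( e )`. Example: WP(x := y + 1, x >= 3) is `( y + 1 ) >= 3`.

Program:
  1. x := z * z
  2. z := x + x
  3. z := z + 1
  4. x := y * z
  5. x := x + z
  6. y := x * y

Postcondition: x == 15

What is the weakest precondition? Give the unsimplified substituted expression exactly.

post: x == 15
stmt 6: y := x * y  -- replace 0 occurrence(s) of y with (x * y)
  => x == 15
stmt 5: x := x + z  -- replace 1 occurrence(s) of x with (x + z)
  => ( x + z ) == 15
stmt 4: x := y * z  -- replace 1 occurrence(s) of x with (y * z)
  => ( ( y * z ) + z ) == 15
stmt 3: z := z + 1  -- replace 2 occurrence(s) of z with (z + 1)
  => ( ( y * ( z + 1 ) ) + ( z + 1 ) ) == 15
stmt 2: z := x + x  -- replace 2 occurrence(s) of z with (x + x)
  => ( ( y * ( ( x + x ) + 1 ) ) + ( ( x + x ) + 1 ) ) == 15
stmt 1: x := z * z  -- replace 4 occurrence(s) of x with (z * z)
  => ( ( y * ( ( ( z * z ) + ( z * z ) ) + 1 ) ) + ( ( ( z * z ) + ( z * z ) ) + 1 ) ) == 15

Answer: ( ( y * ( ( ( z * z ) + ( z * z ) ) + 1 ) ) + ( ( ( z * z ) + ( z * z ) ) + 1 ) ) == 15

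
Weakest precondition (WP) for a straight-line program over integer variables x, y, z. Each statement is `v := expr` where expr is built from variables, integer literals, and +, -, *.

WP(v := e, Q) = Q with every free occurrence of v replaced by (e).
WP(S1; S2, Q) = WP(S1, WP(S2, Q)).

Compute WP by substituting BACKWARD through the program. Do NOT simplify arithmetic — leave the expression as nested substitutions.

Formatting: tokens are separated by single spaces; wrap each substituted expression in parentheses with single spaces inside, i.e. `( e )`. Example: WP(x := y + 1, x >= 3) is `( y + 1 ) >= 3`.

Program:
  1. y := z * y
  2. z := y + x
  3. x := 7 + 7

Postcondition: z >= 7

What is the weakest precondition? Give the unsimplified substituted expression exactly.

Answer: ( ( z * y ) + x ) >= 7

Derivation:
post: z >= 7
stmt 3: x := 7 + 7  -- replace 0 occurrence(s) of x with (7 + 7)
  => z >= 7
stmt 2: z := y + x  -- replace 1 occurrence(s) of z with (y + x)
  => ( y + x ) >= 7
stmt 1: y := z * y  -- replace 1 occurrence(s) of y with (z * y)
  => ( ( z * y ) + x ) >= 7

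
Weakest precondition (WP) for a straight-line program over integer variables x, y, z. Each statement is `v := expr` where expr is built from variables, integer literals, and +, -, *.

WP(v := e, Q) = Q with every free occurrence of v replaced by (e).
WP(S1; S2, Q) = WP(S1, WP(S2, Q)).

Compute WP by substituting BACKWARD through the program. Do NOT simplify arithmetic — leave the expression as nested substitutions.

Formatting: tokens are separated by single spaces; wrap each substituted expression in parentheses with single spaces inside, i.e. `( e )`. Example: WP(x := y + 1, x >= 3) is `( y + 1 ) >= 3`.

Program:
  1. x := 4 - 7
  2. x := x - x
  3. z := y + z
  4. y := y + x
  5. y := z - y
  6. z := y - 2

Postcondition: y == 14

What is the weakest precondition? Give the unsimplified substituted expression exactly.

Answer: ( ( y + z ) - ( y + ( ( 4 - 7 ) - ( 4 - 7 ) ) ) ) == 14

Derivation:
post: y == 14
stmt 6: z := y - 2  -- replace 0 occurrence(s) of z with (y - 2)
  => y == 14
stmt 5: y := z - y  -- replace 1 occurrence(s) of y with (z - y)
  => ( z - y ) == 14
stmt 4: y := y + x  -- replace 1 occurrence(s) of y with (y + x)
  => ( z - ( y + x ) ) == 14
stmt 3: z := y + z  -- replace 1 occurrence(s) of z with (y + z)
  => ( ( y + z ) - ( y + x ) ) == 14
stmt 2: x := x - x  -- replace 1 occurrence(s) of x with (x - x)
  => ( ( y + z ) - ( y + ( x - x ) ) ) == 14
stmt 1: x := 4 - 7  -- replace 2 occurrence(s) of x with (4 - 7)
  => ( ( y + z ) - ( y + ( ( 4 - 7 ) - ( 4 - 7 ) ) ) ) == 14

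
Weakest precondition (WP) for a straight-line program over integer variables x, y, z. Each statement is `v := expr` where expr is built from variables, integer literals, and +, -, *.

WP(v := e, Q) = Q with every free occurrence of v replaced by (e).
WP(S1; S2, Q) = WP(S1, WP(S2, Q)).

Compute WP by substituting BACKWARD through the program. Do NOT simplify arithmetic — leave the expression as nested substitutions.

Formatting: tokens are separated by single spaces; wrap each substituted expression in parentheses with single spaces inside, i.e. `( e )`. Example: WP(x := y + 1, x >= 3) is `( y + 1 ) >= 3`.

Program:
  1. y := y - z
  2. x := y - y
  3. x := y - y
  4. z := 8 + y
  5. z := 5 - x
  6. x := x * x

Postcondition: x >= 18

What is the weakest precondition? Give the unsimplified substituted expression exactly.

Answer: ( ( ( y - z ) - ( y - z ) ) * ( ( y - z ) - ( y - z ) ) ) >= 18

Derivation:
post: x >= 18
stmt 6: x := x * x  -- replace 1 occurrence(s) of x with (x * x)
  => ( x * x ) >= 18
stmt 5: z := 5 - x  -- replace 0 occurrence(s) of z with (5 - x)
  => ( x * x ) >= 18
stmt 4: z := 8 + y  -- replace 0 occurrence(s) of z with (8 + y)
  => ( x * x ) >= 18
stmt 3: x := y - y  -- replace 2 occurrence(s) of x with (y - y)
  => ( ( y - y ) * ( y - y ) ) >= 18
stmt 2: x := y - y  -- replace 0 occurrence(s) of x with (y - y)
  => ( ( y - y ) * ( y - y ) ) >= 18
stmt 1: y := y - z  -- replace 4 occurrence(s) of y with (y - z)
  => ( ( ( y - z ) - ( y - z ) ) * ( ( y - z ) - ( y - z ) ) ) >= 18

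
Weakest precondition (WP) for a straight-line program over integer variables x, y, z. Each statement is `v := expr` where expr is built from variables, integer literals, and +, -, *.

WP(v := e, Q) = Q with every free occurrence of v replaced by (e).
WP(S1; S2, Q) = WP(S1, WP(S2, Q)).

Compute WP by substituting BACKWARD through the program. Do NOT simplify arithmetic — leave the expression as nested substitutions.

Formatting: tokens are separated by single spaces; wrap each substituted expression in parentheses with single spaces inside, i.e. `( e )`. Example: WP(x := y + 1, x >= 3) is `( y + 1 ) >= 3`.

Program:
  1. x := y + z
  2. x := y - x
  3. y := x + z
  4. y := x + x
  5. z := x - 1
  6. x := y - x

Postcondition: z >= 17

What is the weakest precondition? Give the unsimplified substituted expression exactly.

Answer: ( ( y - ( y + z ) ) - 1 ) >= 17

Derivation:
post: z >= 17
stmt 6: x := y - x  -- replace 0 occurrence(s) of x with (y - x)
  => z >= 17
stmt 5: z := x - 1  -- replace 1 occurrence(s) of z with (x - 1)
  => ( x - 1 ) >= 17
stmt 4: y := x + x  -- replace 0 occurrence(s) of y with (x + x)
  => ( x - 1 ) >= 17
stmt 3: y := x + z  -- replace 0 occurrence(s) of y with (x + z)
  => ( x - 1 ) >= 17
stmt 2: x := y - x  -- replace 1 occurrence(s) of x with (y - x)
  => ( ( y - x ) - 1 ) >= 17
stmt 1: x := y + z  -- replace 1 occurrence(s) of x with (y + z)
  => ( ( y - ( y + z ) ) - 1 ) >= 17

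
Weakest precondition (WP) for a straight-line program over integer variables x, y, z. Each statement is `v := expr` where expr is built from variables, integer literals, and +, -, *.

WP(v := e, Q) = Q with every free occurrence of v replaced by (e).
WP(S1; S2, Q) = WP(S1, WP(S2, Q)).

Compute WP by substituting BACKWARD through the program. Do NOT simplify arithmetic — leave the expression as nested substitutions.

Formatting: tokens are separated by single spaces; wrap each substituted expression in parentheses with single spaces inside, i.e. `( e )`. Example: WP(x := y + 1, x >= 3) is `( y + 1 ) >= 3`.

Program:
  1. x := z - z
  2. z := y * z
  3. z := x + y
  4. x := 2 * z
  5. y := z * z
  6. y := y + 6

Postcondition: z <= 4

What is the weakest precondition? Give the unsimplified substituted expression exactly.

post: z <= 4
stmt 6: y := y + 6  -- replace 0 occurrence(s) of y with (y + 6)
  => z <= 4
stmt 5: y := z * z  -- replace 0 occurrence(s) of y with (z * z)
  => z <= 4
stmt 4: x := 2 * z  -- replace 0 occurrence(s) of x with (2 * z)
  => z <= 4
stmt 3: z := x + y  -- replace 1 occurrence(s) of z with (x + y)
  => ( x + y ) <= 4
stmt 2: z := y * z  -- replace 0 occurrence(s) of z with (y * z)
  => ( x + y ) <= 4
stmt 1: x := z - z  -- replace 1 occurrence(s) of x with (z - z)
  => ( ( z - z ) + y ) <= 4

Answer: ( ( z - z ) + y ) <= 4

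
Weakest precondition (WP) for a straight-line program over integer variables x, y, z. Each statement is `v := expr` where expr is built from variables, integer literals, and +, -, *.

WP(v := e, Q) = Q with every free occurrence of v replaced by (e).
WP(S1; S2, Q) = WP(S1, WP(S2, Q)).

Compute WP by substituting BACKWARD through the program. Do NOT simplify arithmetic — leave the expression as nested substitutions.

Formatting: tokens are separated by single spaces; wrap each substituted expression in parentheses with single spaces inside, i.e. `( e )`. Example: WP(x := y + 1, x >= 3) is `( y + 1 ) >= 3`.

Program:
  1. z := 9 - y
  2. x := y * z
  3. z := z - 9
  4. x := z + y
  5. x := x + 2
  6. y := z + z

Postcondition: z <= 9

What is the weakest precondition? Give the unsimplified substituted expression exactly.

Answer: ( ( 9 - y ) - 9 ) <= 9

Derivation:
post: z <= 9
stmt 6: y := z + z  -- replace 0 occurrence(s) of y with (z + z)
  => z <= 9
stmt 5: x := x + 2  -- replace 0 occurrence(s) of x with (x + 2)
  => z <= 9
stmt 4: x := z + y  -- replace 0 occurrence(s) of x with (z + y)
  => z <= 9
stmt 3: z := z - 9  -- replace 1 occurrence(s) of z with (z - 9)
  => ( z - 9 ) <= 9
stmt 2: x := y * z  -- replace 0 occurrence(s) of x with (y * z)
  => ( z - 9 ) <= 9
stmt 1: z := 9 - y  -- replace 1 occurrence(s) of z with (9 - y)
  => ( ( 9 - y ) - 9 ) <= 9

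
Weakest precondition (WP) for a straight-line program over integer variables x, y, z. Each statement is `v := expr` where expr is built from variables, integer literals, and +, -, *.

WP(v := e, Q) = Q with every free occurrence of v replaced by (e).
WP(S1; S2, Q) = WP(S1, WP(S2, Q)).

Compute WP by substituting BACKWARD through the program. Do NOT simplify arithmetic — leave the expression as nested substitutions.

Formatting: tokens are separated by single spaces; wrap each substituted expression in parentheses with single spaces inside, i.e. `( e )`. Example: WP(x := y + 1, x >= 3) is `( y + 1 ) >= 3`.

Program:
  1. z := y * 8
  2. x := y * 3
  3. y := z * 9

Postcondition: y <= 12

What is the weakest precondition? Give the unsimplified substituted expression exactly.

post: y <= 12
stmt 3: y := z * 9  -- replace 1 occurrence(s) of y with (z * 9)
  => ( z * 9 ) <= 12
stmt 2: x := y * 3  -- replace 0 occurrence(s) of x with (y * 3)
  => ( z * 9 ) <= 12
stmt 1: z := y * 8  -- replace 1 occurrence(s) of z with (y * 8)
  => ( ( y * 8 ) * 9 ) <= 12

Answer: ( ( y * 8 ) * 9 ) <= 12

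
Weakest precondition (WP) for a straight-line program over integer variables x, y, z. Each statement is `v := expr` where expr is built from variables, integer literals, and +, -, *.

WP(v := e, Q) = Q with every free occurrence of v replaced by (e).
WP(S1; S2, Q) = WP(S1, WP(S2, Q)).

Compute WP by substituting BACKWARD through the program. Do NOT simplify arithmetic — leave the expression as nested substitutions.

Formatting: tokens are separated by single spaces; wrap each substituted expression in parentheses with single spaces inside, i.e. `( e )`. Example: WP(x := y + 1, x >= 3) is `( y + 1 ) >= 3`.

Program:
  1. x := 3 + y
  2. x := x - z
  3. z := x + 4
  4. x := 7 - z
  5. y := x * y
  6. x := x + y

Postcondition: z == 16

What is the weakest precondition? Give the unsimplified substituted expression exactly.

Answer: ( ( ( 3 + y ) - z ) + 4 ) == 16

Derivation:
post: z == 16
stmt 6: x := x + y  -- replace 0 occurrence(s) of x with (x + y)
  => z == 16
stmt 5: y := x * y  -- replace 0 occurrence(s) of y with (x * y)
  => z == 16
stmt 4: x := 7 - z  -- replace 0 occurrence(s) of x with (7 - z)
  => z == 16
stmt 3: z := x + 4  -- replace 1 occurrence(s) of z with (x + 4)
  => ( x + 4 ) == 16
stmt 2: x := x - z  -- replace 1 occurrence(s) of x with (x - z)
  => ( ( x - z ) + 4 ) == 16
stmt 1: x := 3 + y  -- replace 1 occurrence(s) of x with (3 + y)
  => ( ( ( 3 + y ) - z ) + 4 ) == 16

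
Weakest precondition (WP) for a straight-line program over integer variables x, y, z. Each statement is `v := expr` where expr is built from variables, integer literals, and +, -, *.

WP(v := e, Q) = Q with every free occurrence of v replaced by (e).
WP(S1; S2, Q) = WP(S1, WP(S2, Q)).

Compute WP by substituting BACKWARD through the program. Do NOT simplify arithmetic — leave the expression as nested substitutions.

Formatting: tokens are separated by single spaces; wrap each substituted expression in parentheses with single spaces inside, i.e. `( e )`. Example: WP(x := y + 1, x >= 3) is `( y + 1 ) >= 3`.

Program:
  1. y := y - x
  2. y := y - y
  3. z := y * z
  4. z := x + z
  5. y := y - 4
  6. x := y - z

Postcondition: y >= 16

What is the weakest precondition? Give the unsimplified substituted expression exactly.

Answer: ( ( ( y - x ) - ( y - x ) ) - 4 ) >= 16

Derivation:
post: y >= 16
stmt 6: x := y - z  -- replace 0 occurrence(s) of x with (y - z)
  => y >= 16
stmt 5: y := y - 4  -- replace 1 occurrence(s) of y with (y - 4)
  => ( y - 4 ) >= 16
stmt 4: z := x + z  -- replace 0 occurrence(s) of z with (x + z)
  => ( y - 4 ) >= 16
stmt 3: z := y * z  -- replace 0 occurrence(s) of z with (y * z)
  => ( y - 4 ) >= 16
stmt 2: y := y - y  -- replace 1 occurrence(s) of y with (y - y)
  => ( ( y - y ) - 4 ) >= 16
stmt 1: y := y - x  -- replace 2 occurrence(s) of y with (y - x)
  => ( ( ( y - x ) - ( y - x ) ) - 4 ) >= 16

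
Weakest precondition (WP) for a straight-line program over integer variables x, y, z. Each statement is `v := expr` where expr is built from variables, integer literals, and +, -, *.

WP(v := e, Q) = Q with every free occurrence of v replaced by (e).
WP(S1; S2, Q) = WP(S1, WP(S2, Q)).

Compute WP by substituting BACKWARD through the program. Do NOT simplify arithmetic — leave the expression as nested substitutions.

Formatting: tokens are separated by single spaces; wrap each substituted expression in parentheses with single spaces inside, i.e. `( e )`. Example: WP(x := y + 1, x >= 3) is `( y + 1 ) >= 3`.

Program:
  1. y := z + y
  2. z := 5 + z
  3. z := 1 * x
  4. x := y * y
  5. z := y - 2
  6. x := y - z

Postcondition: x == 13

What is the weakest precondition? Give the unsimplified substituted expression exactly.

Answer: ( ( z + y ) - ( ( z + y ) - 2 ) ) == 13

Derivation:
post: x == 13
stmt 6: x := y - z  -- replace 1 occurrence(s) of x with (y - z)
  => ( y - z ) == 13
stmt 5: z := y - 2  -- replace 1 occurrence(s) of z with (y - 2)
  => ( y - ( y - 2 ) ) == 13
stmt 4: x := y * y  -- replace 0 occurrence(s) of x with (y * y)
  => ( y - ( y - 2 ) ) == 13
stmt 3: z := 1 * x  -- replace 0 occurrence(s) of z with (1 * x)
  => ( y - ( y - 2 ) ) == 13
stmt 2: z := 5 + z  -- replace 0 occurrence(s) of z with (5 + z)
  => ( y - ( y - 2 ) ) == 13
stmt 1: y := z + y  -- replace 2 occurrence(s) of y with (z + y)
  => ( ( z + y ) - ( ( z + y ) - 2 ) ) == 13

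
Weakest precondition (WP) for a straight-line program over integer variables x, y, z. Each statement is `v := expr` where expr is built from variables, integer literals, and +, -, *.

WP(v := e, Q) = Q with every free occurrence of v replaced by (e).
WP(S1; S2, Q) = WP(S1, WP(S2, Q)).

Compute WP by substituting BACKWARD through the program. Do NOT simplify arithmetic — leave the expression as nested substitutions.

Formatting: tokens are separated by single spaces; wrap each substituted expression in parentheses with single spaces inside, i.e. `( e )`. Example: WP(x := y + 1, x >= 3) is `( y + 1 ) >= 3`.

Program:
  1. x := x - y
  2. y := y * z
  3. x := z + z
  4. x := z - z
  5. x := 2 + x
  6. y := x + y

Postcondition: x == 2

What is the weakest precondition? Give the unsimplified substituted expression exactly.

Answer: ( 2 + ( z - z ) ) == 2

Derivation:
post: x == 2
stmt 6: y := x + y  -- replace 0 occurrence(s) of y with (x + y)
  => x == 2
stmt 5: x := 2 + x  -- replace 1 occurrence(s) of x with (2 + x)
  => ( 2 + x ) == 2
stmt 4: x := z - z  -- replace 1 occurrence(s) of x with (z - z)
  => ( 2 + ( z - z ) ) == 2
stmt 3: x := z + z  -- replace 0 occurrence(s) of x with (z + z)
  => ( 2 + ( z - z ) ) == 2
stmt 2: y := y * z  -- replace 0 occurrence(s) of y with (y * z)
  => ( 2 + ( z - z ) ) == 2
stmt 1: x := x - y  -- replace 0 occurrence(s) of x with (x - y)
  => ( 2 + ( z - z ) ) == 2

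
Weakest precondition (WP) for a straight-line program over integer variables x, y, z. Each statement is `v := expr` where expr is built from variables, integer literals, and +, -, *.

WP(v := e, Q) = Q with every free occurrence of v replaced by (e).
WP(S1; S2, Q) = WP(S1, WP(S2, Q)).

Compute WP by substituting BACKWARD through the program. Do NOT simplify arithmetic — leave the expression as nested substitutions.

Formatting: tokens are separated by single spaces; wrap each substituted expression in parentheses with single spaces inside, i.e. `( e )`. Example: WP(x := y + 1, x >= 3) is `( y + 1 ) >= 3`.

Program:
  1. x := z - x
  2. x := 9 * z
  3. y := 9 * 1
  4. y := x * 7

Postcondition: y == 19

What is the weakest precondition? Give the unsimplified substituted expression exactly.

Answer: ( ( 9 * z ) * 7 ) == 19

Derivation:
post: y == 19
stmt 4: y := x * 7  -- replace 1 occurrence(s) of y with (x * 7)
  => ( x * 7 ) == 19
stmt 3: y := 9 * 1  -- replace 0 occurrence(s) of y with (9 * 1)
  => ( x * 7 ) == 19
stmt 2: x := 9 * z  -- replace 1 occurrence(s) of x with (9 * z)
  => ( ( 9 * z ) * 7 ) == 19
stmt 1: x := z - x  -- replace 0 occurrence(s) of x with (z - x)
  => ( ( 9 * z ) * 7 ) == 19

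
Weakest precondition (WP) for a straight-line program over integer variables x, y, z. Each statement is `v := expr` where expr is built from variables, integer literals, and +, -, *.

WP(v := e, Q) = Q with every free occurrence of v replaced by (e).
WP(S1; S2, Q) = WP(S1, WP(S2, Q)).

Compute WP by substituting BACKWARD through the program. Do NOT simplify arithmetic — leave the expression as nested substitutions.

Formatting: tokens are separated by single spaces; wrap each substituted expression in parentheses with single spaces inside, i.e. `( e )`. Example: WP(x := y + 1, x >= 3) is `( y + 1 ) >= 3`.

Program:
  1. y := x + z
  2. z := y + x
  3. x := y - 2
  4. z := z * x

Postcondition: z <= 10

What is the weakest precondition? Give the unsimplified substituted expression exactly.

Answer: ( ( ( x + z ) + x ) * ( ( x + z ) - 2 ) ) <= 10

Derivation:
post: z <= 10
stmt 4: z := z * x  -- replace 1 occurrence(s) of z with (z * x)
  => ( z * x ) <= 10
stmt 3: x := y - 2  -- replace 1 occurrence(s) of x with (y - 2)
  => ( z * ( y - 2 ) ) <= 10
stmt 2: z := y + x  -- replace 1 occurrence(s) of z with (y + x)
  => ( ( y + x ) * ( y - 2 ) ) <= 10
stmt 1: y := x + z  -- replace 2 occurrence(s) of y with (x + z)
  => ( ( ( x + z ) + x ) * ( ( x + z ) - 2 ) ) <= 10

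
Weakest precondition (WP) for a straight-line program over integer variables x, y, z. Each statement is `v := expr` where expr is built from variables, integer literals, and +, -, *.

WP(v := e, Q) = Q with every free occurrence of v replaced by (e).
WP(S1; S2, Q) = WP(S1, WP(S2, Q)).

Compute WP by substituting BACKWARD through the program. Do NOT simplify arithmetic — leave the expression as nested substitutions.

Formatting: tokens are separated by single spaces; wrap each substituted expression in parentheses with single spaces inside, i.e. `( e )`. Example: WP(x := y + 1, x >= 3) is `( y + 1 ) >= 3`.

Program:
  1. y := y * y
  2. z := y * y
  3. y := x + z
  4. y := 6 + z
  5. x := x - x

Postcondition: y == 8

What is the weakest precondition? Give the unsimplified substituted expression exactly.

post: y == 8
stmt 5: x := x - x  -- replace 0 occurrence(s) of x with (x - x)
  => y == 8
stmt 4: y := 6 + z  -- replace 1 occurrence(s) of y with (6 + z)
  => ( 6 + z ) == 8
stmt 3: y := x + z  -- replace 0 occurrence(s) of y with (x + z)
  => ( 6 + z ) == 8
stmt 2: z := y * y  -- replace 1 occurrence(s) of z with (y * y)
  => ( 6 + ( y * y ) ) == 8
stmt 1: y := y * y  -- replace 2 occurrence(s) of y with (y * y)
  => ( 6 + ( ( y * y ) * ( y * y ) ) ) == 8

Answer: ( 6 + ( ( y * y ) * ( y * y ) ) ) == 8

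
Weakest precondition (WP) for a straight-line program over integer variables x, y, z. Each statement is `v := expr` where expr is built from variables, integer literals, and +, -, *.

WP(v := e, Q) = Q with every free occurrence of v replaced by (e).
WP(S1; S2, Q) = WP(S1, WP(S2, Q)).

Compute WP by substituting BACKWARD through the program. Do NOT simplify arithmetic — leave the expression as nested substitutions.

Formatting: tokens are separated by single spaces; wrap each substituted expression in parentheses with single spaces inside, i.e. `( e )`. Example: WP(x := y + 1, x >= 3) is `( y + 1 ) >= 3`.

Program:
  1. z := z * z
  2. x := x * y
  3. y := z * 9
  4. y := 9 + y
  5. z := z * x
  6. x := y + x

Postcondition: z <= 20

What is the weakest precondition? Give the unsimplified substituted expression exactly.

Answer: ( ( z * z ) * ( x * y ) ) <= 20

Derivation:
post: z <= 20
stmt 6: x := y + x  -- replace 0 occurrence(s) of x with (y + x)
  => z <= 20
stmt 5: z := z * x  -- replace 1 occurrence(s) of z with (z * x)
  => ( z * x ) <= 20
stmt 4: y := 9 + y  -- replace 0 occurrence(s) of y with (9 + y)
  => ( z * x ) <= 20
stmt 3: y := z * 9  -- replace 0 occurrence(s) of y with (z * 9)
  => ( z * x ) <= 20
stmt 2: x := x * y  -- replace 1 occurrence(s) of x with (x * y)
  => ( z * ( x * y ) ) <= 20
stmt 1: z := z * z  -- replace 1 occurrence(s) of z with (z * z)
  => ( ( z * z ) * ( x * y ) ) <= 20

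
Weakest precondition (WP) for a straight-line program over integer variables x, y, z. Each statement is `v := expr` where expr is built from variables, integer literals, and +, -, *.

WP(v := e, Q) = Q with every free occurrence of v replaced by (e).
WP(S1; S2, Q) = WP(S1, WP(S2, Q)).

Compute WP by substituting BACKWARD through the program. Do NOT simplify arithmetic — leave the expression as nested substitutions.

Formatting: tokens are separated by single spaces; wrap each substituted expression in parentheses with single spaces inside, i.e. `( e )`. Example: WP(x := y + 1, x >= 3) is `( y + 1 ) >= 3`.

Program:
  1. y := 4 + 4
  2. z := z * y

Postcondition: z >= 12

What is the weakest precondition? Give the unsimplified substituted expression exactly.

post: z >= 12
stmt 2: z := z * y  -- replace 1 occurrence(s) of z with (z * y)
  => ( z * y ) >= 12
stmt 1: y := 4 + 4  -- replace 1 occurrence(s) of y with (4 + 4)
  => ( z * ( 4 + 4 ) ) >= 12

Answer: ( z * ( 4 + 4 ) ) >= 12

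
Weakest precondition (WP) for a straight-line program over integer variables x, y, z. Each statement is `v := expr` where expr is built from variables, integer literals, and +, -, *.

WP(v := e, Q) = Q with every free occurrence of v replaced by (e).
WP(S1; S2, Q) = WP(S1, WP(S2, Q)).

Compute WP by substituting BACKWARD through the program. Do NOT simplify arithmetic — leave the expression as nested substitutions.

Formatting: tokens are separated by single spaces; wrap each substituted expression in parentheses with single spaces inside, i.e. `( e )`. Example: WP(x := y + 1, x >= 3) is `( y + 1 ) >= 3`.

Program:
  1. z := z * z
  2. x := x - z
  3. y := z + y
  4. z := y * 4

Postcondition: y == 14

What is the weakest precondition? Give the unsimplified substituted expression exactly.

post: y == 14
stmt 4: z := y * 4  -- replace 0 occurrence(s) of z with (y * 4)
  => y == 14
stmt 3: y := z + y  -- replace 1 occurrence(s) of y with (z + y)
  => ( z + y ) == 14
stmt 2: x := x - z  -- replace 0 occurrence(s) of x with (x - z)
  => ( z + y ) == 14
stmt 1: z := z * z  -- replace 1 occurrence(s) of z with (z * z)
  => ( ( z * z ) + y ) == 14

Answer: ( ( z * z ) + y ) == 14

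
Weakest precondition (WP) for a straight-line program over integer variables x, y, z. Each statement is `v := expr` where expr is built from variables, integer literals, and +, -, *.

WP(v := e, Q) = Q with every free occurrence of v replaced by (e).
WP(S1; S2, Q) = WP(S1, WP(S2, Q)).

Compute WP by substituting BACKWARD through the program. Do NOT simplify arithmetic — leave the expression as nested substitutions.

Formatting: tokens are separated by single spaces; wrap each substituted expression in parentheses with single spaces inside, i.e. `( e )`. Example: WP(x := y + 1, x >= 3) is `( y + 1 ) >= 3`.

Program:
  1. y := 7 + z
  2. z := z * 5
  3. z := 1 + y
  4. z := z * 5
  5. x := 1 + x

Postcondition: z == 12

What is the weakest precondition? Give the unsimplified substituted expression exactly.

post: z == 12
stmt 5: x := 1 + x  -- replace 0 occurrence(s) of x with (1 + x)
  => z == 12
stmt 4: z := z * 5  -- replace 1 occurrence(s) of z with (z * 5)
  => ( z * 5 ) == 12
stmt 3: z := 1 + y  -- replace 1 occurrence(s) of z with (1 + y)
  => ( ( 1 + y ) * 5 ) == 12
stmt 2: z := z * 5  -- replace 0 occurrence(s) of z with (z * 5)
  => ( ( 1 + y ) * 5 ) == 12
stmt 1: y := 7 + z  -- replace 1 occurrence(s) of y with (7 + z)
  => ( ( 1 + ( 7 + z ) ) * 5 ) == 12

Answer: ( ( 1 + ( 7 + z ) ) * 5 ) == 12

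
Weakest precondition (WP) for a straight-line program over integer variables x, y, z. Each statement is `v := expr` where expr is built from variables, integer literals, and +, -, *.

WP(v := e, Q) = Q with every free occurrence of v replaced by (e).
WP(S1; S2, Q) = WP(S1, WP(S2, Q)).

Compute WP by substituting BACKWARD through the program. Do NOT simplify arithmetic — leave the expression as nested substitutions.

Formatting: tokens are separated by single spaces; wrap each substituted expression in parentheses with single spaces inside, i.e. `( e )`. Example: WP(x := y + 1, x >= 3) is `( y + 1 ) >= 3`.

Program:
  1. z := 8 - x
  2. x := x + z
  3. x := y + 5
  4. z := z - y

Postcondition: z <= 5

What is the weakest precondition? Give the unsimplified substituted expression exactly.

post: z <= 5
stmt 4: z := z - y  -- replace 1 occurrence(s) of z with (z - y)
  => ( z - y ) <= 5
stmt 3: x := y + 5  -- replace 0 occurrence(s) of x with (y + 5)
  => ( z - y ) <= 5
stmt 2: x := x + z  -- replace 0 occurrence(s) of x with (x + z)
  => ( z - y ) <= 5
stmt 1: z := 8 - x  -- replace 1 occurrence(s) of z with (8 - x)
  => ( ( 8 - x ) - y ) <= 5

Answer: ( ( 8 - x ) - y ) <= 5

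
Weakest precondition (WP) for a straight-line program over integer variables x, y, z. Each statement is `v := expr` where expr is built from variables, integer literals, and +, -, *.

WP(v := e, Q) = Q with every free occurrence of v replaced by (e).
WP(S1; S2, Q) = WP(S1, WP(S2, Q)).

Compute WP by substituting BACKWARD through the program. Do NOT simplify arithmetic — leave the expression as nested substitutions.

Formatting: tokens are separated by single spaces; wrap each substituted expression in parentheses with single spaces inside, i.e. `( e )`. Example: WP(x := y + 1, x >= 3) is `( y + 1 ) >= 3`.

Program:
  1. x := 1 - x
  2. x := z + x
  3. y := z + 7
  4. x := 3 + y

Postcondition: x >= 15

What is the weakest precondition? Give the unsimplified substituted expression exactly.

post: x >= 15
stmt 4: x := 3 + y  -- replace 1 occurrence(s) of x with (3 + y)
  => ( 3 + y ) >= 15
stmt 3: y := z + 7  -- replace 1 occurrence(s) of y with (z + 7)
  => ( 3 + ( z + 7 ) ) >= 15
stmt 2: x := z + x  -- replace 0 occurrence(s) of x with (z + x)
  => ( 3 + ( z + 7 ) ) >= 15
stmt 1: x := 1 - x  -- replace 0 occurrence(s) of x with (1 - x)
  => ( 3 + ( z + 7 ) ) >= 15

Answer: ( 3 + ( z + 7 ) ) >= 15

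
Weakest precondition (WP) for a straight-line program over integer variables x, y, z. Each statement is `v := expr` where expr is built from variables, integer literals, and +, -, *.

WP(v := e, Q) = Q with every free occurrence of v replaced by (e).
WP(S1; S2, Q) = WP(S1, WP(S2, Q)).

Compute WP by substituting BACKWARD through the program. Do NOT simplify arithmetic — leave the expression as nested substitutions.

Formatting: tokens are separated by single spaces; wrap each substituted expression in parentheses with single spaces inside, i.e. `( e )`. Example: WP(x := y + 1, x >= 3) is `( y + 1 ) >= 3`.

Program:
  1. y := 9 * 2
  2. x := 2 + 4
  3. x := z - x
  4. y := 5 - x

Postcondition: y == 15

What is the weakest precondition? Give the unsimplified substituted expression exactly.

Answer: ( 5 - ( z - ( 2 + 4 ) ) ) == 15

Derivation:
post: y == 15
stmt 4: y := 5 - x  -- replace 1 occurrence(s) of y with (5 - x)
  => ( 5 - x ) == 15
stmt 3: x := z - x  -- replace 1 occurrence(s) of x with (z - x)
  => ( 5 - ( z - x ) ) == 15
stmt 2: x := 2 + 4  -- replace 1 occurrence(s) of x with (2 + 4)
  => ( 5 - ( z - ( 2 + 4 ) ) ) == 15
stmt 1: y := 9 * 2  -- replace 0 occurrence(s) of y with (9 * 2)
  => ( 5 - ( z - ( 2 + 4 ) ) ) == 15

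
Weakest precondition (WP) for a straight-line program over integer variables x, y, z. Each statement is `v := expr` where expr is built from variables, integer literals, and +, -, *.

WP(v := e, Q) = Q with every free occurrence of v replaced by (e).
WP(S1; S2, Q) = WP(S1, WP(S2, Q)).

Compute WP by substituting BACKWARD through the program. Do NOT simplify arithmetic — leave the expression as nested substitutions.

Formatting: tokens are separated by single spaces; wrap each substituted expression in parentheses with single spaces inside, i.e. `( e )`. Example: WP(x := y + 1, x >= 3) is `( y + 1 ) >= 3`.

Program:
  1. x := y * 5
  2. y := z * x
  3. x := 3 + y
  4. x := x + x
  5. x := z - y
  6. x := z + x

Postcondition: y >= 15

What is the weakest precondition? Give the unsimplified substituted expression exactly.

Answer: ( z * ( y * 5 ) ) >= 15

Derivation:
post: y >= 15
stmt 6: x := z + x  -- replace 0 occurrence(s) of x with (z + x)
  => y >= 15
stmt 5: x := z - y  -- replace 0 occurrence(s) of x with (z - y)
  => y >= 15
stmt 4: x := x + x  -- replace 0 occurrence(s) of x with (x + x)
  => y >= 15
stmt 3: x := 3 + y  -- replace 0 occurrence(s) of x with (3 + y)
  => y >= 15
stmt 2: y := z * x  -- replace 1 occurrence(s) of y with (z * x)
  => ( z * x ) >= 15
stmt 1: x := y * 5  -- replace 1 occurrence(s) of x with (y * 5)
  => ( z * ( y * 5 ) ) >= 15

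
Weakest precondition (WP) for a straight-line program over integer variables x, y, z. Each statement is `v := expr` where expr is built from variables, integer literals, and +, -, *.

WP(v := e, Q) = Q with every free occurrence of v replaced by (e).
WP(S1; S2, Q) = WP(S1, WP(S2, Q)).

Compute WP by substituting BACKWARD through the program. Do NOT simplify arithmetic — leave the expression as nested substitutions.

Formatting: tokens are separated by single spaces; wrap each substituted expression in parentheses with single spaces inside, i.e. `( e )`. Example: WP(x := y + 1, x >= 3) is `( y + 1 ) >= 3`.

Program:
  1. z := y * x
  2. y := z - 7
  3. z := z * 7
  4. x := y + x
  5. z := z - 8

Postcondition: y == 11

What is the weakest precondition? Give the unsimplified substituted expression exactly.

post: y == 11
stmt 5: z := z - 8  -- replace 0 occurrence(s) of z with (z - 8)
  => y == 11
stmt 4: x := y + x  -- replace 0 occurrence(s) of x with (y + x)
  => y == 11
stmt 3: z := z * 7  -- replace 0 occurrence(s) of z with (z * 7)
  => y == 11
stmt 2: y := z - 7  -- replace 1 occurrence(s) of y with (z - 7)
  => ( z - 7 ) == 11
stmt 1: z := y * x  -- replace 1 occurrence(s) of z with (y * x)
  => ( ( y * x ) - 7 ) == 11

Answer: ( ( y * x ) - 7 ) == 11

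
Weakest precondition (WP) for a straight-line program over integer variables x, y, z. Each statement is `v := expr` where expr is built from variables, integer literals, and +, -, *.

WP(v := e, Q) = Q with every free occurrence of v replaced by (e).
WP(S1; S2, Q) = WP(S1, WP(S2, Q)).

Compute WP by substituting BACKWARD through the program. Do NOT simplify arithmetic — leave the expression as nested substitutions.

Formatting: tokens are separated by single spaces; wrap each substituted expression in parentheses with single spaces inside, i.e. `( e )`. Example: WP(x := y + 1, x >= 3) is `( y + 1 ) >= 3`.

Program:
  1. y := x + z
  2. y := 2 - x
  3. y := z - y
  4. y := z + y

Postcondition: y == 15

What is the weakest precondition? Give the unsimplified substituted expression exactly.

Answer: ( z + ( z - ( 2 - x ) ) ) == 15

Derivation:
post: y == 15
stmt 4: y := z + y  -- replace 1 occurrence(s) of y with (z + y)
  => ( z + y ) == 15
stmt 3: y := z - y  -- replace 1 occurrence(s) of y with (z - y)
  => ( z + ( z - y ) ) == 15
stmt 2: y := 2 - x  -- replace 1 occurrence(s) of y with (2 - x)
  => ( z + ( z - ( 2 - x ) ) ) == 15
stmt 1: y := x + z  -- replace 0 occurrence(s) of y with (x + z)
  => ( z + ( z - ( 2 - x ) ) ) == 15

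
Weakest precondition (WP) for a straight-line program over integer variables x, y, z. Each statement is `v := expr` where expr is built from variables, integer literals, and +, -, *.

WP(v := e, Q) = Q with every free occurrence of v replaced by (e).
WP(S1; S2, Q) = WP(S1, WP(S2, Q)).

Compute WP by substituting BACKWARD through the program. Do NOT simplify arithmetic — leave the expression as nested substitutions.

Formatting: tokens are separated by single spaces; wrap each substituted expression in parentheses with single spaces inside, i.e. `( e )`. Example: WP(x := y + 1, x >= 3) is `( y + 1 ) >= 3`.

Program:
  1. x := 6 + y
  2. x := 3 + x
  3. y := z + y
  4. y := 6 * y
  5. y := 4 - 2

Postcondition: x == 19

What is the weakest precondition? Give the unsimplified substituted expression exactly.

post: x == 19
stmt 5: y := 4 - 2  -- replace 0 occurrence(s) of y with (4 - 2)
  => x == 19
stmt 4: y := 6 * y  -- replace 0 occurrence(s) of y with (6 * y)
  => x == 19
stmt 3: y := z + y  -- replace 0 occurrence(s) of y with (z + y)
  => x == 19
stmt 2: x := 3 + x  -- replace 1 occurrence(s) of x with (3 + x)
  => ( 3 + x ) == 19
stmt 1: x := 6 + y  -- replace 1 occurrence(s) of x with (6 + y)
  => ( 3 + ( 6 + y ) ) == 19

Answer: ( 3 + ( 6 + y ) ) == 19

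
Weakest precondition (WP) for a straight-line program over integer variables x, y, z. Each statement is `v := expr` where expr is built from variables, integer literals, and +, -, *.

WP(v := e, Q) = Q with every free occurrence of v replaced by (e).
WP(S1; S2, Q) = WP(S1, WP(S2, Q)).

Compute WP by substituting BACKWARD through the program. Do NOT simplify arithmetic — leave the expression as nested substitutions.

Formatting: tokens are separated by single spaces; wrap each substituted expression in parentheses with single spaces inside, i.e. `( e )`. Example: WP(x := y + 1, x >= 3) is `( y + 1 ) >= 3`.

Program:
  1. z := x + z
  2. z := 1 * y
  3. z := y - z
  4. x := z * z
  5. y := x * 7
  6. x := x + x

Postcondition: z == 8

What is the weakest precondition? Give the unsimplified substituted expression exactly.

Answer: ( y - ( 1 * y ) ) == 8

Derivation:
post: z == 8
stmt 6: x := x + x  -- replace 0 occurrence(s) of x with (x + x)
  => z == 8
stmt 5: y := x * 7  -- replace 0 occurrence(s) of y with (x * 7)
  => z == 8
stmt 4: x := z * z  -- replace 0 occurrence(s) of x with (z * z)
  => z == 8
stmt 3: z := y - z  -- replace 1 occurrence(s) of z with (y - z)
  => ( y - z ) == 8
stmt 2: z := 1 * y  -- replace 1 occurrence(s) of z with (1 * y)
  => ( y - ( 1 * y ) ) == 8
stmt 1: z := x + z  -- replace 0 occurrence(s) of z with (x + z)
  => ( y - ( 1 * y ) ) == 8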